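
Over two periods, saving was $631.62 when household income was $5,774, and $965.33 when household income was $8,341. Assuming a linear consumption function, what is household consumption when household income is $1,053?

C = 1035.11

MPS = ΔS/ΔY = (965.33 − 631.62)/(8341 − 5774) = 333.71/2567 = 0.13
MPC = 1 − MPS = 0.87
Autonomous saving = 631.62 − 0.13(5774) = -119, so a = 119
C = 119 + 0.87(1053) = 119 + 916.11 = 1035.11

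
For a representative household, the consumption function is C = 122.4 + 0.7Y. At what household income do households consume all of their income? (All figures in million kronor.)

At break-even, C = Y: 122.4 + 0.7Y = Y
0.3Y = 122.4, so Y = 122.4/0.3 = 408

Y = 408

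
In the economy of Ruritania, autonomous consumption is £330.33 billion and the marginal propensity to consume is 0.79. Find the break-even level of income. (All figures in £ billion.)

Y = 1573

At break-even, C = Y: 330.33 + 0.79Y = Y
0.21Y = 330.33, so Y = 330.33/0.21 = 1573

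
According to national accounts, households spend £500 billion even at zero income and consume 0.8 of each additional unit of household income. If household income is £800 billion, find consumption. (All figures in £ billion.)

C = 1140

C = 500 + 0.8(800) = 500 + 640 = 1140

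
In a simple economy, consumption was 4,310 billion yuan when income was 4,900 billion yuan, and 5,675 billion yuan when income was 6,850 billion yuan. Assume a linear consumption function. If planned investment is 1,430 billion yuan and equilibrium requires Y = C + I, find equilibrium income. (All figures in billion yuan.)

Y = 7700

MPC = (5675 − 4310)/(6850 − 4900) = 1365/1950 = 0.7
a = 4310 − 0.7(4900) = 880
Equilibrium: Y = 880 + 0.7Y + 1430
0.3Y = 2310, so Y = 2310/0.3 = 7700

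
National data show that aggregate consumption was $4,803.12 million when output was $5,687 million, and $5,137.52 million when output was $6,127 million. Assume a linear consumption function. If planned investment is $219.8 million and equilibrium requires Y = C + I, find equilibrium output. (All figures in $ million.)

Y = 2920

MPC = (5137.52 − 4803.12)/(6127 − 5687) = 334.4/440 = 0.76
a = 4803.12 − 0.76(5687) = 481
Equilibrium: Y = 481 + 0.76Y + 219.8
0.24Y = 700.8, so Y = 700.8/0.24 = 2920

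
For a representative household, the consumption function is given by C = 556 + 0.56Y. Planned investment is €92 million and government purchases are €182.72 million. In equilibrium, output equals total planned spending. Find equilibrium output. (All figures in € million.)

Y = C + I + G = 556 + 0.56Y + 92 + 182.72
Y − 0.56Y = 830.72
0.44Y = 830.72, so Y = 830.72/0.44 = 1888

Y = 1888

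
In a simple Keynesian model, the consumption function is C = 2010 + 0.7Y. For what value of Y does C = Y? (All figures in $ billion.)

At break-even, C = Y: 2010 + 0.7Y = Y
0.3Y = 2010, so Y = 2010/0.3 = 6700

Y = 6700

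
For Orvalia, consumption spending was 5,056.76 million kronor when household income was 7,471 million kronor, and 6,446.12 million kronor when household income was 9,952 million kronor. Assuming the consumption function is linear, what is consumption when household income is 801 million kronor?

C = 1321.56

MPC = (6446.12 − 5056.76)/(9952 − 7471) = 1389.36/2481 = 0.56
a = 5056.76 − 0.56(7471) = 5056.76 − 4183.76 = 873
C = 873 + 0.56(801) = 873 + 448.56 = 1321.56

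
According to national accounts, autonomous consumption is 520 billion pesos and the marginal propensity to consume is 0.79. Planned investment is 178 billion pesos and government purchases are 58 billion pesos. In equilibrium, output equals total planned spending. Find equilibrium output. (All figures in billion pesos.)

Y = 3600

Y = C + I + G = 520 + 0.79Y + 178 + 58
Y − 0.79Y = 756
0.21Y = 756, so Y = 756/0.21 = 3600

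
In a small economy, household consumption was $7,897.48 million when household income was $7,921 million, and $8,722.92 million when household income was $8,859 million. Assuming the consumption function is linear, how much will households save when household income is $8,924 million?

MPC = (8722.92 − 7897.48)/(8859 − 7921) = 825.44/938 = 0.88
a = 7897.48 − 0.88(7921) = 7897.48 − 6970.48 = 927
C = 927 + 0.88(8924) = 8780.12
S = 8924 − 8780.12 = 143.88

S = 143.88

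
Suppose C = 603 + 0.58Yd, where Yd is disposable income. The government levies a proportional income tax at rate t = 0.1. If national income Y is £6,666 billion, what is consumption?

C = 4082.652

Yd = (1 − 0.1)(6666) = 0.9(6666) = 5999.4
C = 603 + 0.58(5999.4) = 603 + 3479.652 = 4082.652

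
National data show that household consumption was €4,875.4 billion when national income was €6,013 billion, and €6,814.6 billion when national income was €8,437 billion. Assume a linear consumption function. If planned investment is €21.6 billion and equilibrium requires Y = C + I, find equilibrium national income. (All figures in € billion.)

Y = 433

MPC = (6814.6 − 4875.4)/(8437 − 6013) = 1939.2/2424 = 0.8
a = 4875.4 − 0.8(6013) = 65
Equilibrium: Y = 65 + 0.8Y + 21.6
0.2Y = 86.6, so Y = 86.6/0.2 = 433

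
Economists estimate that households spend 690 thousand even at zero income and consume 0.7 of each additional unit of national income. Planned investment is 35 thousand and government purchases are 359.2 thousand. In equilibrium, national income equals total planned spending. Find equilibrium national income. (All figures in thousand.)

Y = C + I + G = 690 + 0.7Y + 35 + 359.2
Y − 0.7Y = 1084.2
0.3Y = 1084.2, so Y = 1084.2/0.3 = 3614

Y = 3614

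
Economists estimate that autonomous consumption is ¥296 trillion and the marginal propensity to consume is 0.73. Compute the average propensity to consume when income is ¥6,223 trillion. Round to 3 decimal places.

APC = 0.778

C = 296 + 0.73(6223) = 4838.79
APC = C/Y = 4838.79/6223 = 0.778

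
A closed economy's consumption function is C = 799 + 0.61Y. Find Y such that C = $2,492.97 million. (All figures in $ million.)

799 + 0.61Y = 2492.97
0.61Y = 1693.97, so Y = 1693.97/0.61 = 2777

Y = 2777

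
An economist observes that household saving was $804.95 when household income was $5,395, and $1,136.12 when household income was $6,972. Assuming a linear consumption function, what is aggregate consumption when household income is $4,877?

MPS = ΔS/ΔY = (1136.12 − 804.95)/(6972 − 5395) = 331.17/1577 = 0.21
MPC = 1 − MPS = 0.79
Autonomous saving = 804.95 − 0.21(5395) = -328, so a = 328
C = 328 + 0.79(4877) = 328 + 3852.83 = 4180.83

C = 4180.83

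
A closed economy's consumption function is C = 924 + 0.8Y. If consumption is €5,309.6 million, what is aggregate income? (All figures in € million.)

924 + 0.8Y = 5309.6
0.8Y = 4385.6, so Y = 4385.6/0.8 = 5482

Y = 5482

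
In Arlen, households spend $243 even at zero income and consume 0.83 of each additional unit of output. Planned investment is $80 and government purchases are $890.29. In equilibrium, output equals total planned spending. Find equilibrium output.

Y = C + I + G = 243 + 0.83Y + 80 + 890.29
Y − 0.83Y = 1213.29
0.17Y = 1213.29, so Y = 1213.29/0.17 = 7137

Y = 7137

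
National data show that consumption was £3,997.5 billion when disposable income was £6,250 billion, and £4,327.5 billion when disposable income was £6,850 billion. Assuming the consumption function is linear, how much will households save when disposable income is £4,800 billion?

MPC = (4327.5 − 3997.5)/(6850 − 6250) = 330/600 = 0.55
a = 3997.5 − 0.55(6250) = 3997.5 − 3437.5 = 560
C = 560 + 0.55(4800) = 3200
S = 4800 − 3200 = 1600

S = 1600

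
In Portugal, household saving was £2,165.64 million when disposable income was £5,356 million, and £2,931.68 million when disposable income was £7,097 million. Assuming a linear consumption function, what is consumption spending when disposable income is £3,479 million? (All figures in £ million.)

MPS = ΔS/ΔY = (2931.68 − 2165.64)/(7097 − 5356) = 766.04/1741 = 0.44
MPC = 1 − MPS = 0.56
Autonomous saving = 2165.64 − 0.44(5356) = -191, so a = 191
C = 191 + 0.56(3479) = 191 + 1948.24 = 2139.24

C = 2139.24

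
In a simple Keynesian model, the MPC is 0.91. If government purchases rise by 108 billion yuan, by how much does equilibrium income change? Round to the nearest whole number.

ΔY ≈ 1200

The multiplier is 1/(1 − MPC) = 1/0.09.
ΔY = 108/0.09 = 1200.00 ≈ 1200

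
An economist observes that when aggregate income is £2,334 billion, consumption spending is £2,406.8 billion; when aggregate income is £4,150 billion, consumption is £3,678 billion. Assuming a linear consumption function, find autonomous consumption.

a = 773

MPC = ΔC/ΔY = (3678 − 2406.8)/(4150 − 2334) = 1271.2/1816 = 0.7
a = C − MPC·Y = 2406.8 − 0.7(2334) = 2406.8 − 1633.8 = 773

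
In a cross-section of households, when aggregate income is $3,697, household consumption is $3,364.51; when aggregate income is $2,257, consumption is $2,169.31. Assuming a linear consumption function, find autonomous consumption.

a = 296

MPC = ΔC/ΔY = (3364.51 − 2169.31)/(3697 − 2257) = 1195.2/1440 = 0.83
a = C − MPC·Y = 2169.31 − 0.83(2257) = 2169.31 − 1873.31 = 296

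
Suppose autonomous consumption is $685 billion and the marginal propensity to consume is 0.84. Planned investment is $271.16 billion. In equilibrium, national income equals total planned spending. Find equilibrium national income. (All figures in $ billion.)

Y = C + I = 685 + 0.84Y + 271.16
Y − 0.84Y = 956.16
0.16Y = 956.16, so Y = 956.16/0.16 = 5976

Y = 5976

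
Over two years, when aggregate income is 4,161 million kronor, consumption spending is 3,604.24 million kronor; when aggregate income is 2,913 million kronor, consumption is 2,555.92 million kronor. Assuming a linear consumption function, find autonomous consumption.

a = 109

MPC = ΔC/ΔY = (3604.24 − 2555.92)/(4161 − 2913) = 1048.32/1248 = 0.84
a = C − MPC·Y = 2555.92 − 0.84(2913) = 2555.92 − 2446.92 = 109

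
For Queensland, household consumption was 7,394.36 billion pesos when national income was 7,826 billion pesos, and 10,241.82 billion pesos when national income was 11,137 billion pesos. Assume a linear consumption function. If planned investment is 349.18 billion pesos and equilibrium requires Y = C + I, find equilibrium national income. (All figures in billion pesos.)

Y = 7237

MPC = (10241.82 − 7394.36)/(11137 − 7826) = 2847.46/3311 = 0.86
a = 7394.36 − 0.86(7826) = 664
Equilibrium: Y = 664 + 0.86Y + 349.18
0.14Y = 1013.18, so Y = 1013.18/0.14 = 7237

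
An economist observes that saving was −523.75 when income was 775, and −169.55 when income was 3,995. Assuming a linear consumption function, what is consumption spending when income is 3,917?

MPS = ΔS/ΔY = (-169.55 − (-523.75))/(3995 − 775) = 354.2/3220 = 0.11
MPC = 1 − MPS = 0.89
Autonomous saving = -523.75 − 0.11(775) = -609, so a = 609
C = 609 + 0.89(3917) = 609 + 3486.13 = 4095.13

C = 4095.13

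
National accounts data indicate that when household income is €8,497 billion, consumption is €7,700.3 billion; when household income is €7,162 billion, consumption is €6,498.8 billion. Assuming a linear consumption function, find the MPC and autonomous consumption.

MPC = 0.9; a = 53

MPC = ΔC/ΔY = (7700.3 − 6498.8)/(8497 − 7162) = 1201.5/1335 = 0.9
a = C − MPC·Y = 6498.8 − 0.9(7162) = 6498.8 − 6445.8 = 53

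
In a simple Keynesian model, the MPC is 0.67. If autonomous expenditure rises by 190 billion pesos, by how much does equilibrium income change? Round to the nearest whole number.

The multiplier is 1/(1 − MPC) = 1/0.33.
ΔY = 190/0.33 = 575.76 ≈ 576

ΔY ≈ 576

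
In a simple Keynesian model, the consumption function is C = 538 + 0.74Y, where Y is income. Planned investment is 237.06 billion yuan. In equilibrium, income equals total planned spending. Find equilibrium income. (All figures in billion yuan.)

Y = C + I = 538 + 0.74Y + 237.06
Y − 0.74Y = 775.06
0.26Y = 775.06, so Y = 775.06/0.26 = 2981

Y = 2981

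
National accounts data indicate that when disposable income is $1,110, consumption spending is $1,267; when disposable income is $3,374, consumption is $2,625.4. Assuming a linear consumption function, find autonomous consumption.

a = 601

MPC = ΔC/ΔY = (2625.4 − 1267)/(3374 − 1110) = 1358.4/2264 = 0.6
a = C − MPC·Y = 1267 − 0.6(1110) = 1267 − 666 = 601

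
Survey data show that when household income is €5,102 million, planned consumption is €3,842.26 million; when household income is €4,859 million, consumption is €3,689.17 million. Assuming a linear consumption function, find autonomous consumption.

MPC = ΔC/ΔY = (3842.26 − 3689.17)/(5102 − 4859) = 153.09/243 = 0.63
a = C − MPC·Y = 3689.17 − 0.63(4859) = 3689.17 − 3061.17 = 628

a = 628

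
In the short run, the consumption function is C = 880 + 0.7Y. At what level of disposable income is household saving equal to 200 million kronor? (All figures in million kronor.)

S = Y − C = -880 + 0.3Y
-880 + 0.3Y = 200, so 0.3Y = 1080 and Y = 3600

Y = 3600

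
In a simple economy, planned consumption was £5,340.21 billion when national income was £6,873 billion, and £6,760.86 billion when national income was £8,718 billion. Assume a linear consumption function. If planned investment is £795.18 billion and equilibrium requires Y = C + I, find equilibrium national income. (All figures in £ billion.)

MPC = (6760.86 − 5340.21)/(8718 − 6873) = 1420.65/1845 = 0.77
a = 5340.21 − 0.77(6873) = 48
Equilibrium: Y = 48 + 0.77Y + 795.18
0.23Y = 843.18, so Y = 843.18/0.23 = 3666

Y = 3666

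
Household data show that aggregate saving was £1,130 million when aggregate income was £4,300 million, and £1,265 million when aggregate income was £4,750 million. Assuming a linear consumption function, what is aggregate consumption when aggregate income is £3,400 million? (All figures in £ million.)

MPS = ΔS/ΔY = (1265 − 1130)/(4750 − 4300) = 135/450 = 0.3
MPC = 1 − MPS = 0.7
Autonomous saving = 1130 − 0.3(4300) = -160, so a = 160
C = 160 + 0.7(3400) = 160 + 2380 = 2540

C = 2540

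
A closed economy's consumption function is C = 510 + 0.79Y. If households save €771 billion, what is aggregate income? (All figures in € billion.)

S = Y − C = -510 + 0.21Y
-510 + 0.21Y = 771, so 0.21Y = 1281 and Y = 6100

Y = 6100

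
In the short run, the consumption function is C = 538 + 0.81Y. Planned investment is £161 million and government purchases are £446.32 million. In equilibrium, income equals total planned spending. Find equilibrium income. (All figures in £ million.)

Y = 6028

Y = C + I + G = 538 + 0.81Y + 161 + 446.32
Y − 0.81Y = 1145.32
0.19Y = 1145.32, so Y = 1145.32/0.19 = 6028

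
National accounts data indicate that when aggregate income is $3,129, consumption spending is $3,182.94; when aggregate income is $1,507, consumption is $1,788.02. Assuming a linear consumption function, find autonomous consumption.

MPC = ΔC/ΔY = (3182.94 − 1788.02)/(3129 − 1507) = 1394.92/1622 = 0.86
a = C − MPC·Y = 1788.02 − 0.86(1507) = 1788.02 − 1296.02 = 492

a = 492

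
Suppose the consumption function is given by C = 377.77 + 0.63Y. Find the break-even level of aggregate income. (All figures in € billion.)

Y = 1021

At break-even, C = Y: 377.77 + 0.63Y = Y
0.37Y = 377.77, so Y = 377.77/0.37 = 1021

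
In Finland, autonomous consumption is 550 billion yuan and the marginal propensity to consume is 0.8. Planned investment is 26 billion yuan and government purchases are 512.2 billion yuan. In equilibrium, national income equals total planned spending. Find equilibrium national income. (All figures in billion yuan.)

Y = C + I + G = 550 + 0.8Y + 26 + 512.2
Y − 0.8Y = 1088.2
0.2Y = 1088.2, so Y = 1088.2/0.2 = 5441

Y = 5441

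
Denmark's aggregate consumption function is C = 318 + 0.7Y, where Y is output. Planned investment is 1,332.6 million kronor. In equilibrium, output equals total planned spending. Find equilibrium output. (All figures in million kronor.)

Y = C + I = 318 + 0.7Y + 1332.6
Y − 0.7Y = 1650.6
0.3Y = 1650.6, so Y = 1650.6/0.3 = 5502

Y = 5502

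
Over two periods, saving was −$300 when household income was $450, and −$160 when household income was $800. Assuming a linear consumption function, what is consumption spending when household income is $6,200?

MPS = ΔS/ΔY = (-160 − (-300))/(800 − 450) = 140/350 = 0.4
MPC = 1 − MPS = 0.6
Autonomous saving = -300 − 0.4(450) = -480, so a = 480
C = 480 + 0.6(6200) = 480 + 3720 = 4200

C = 4200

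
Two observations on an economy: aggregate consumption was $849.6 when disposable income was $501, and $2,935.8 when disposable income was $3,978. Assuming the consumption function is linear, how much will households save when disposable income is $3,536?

S = 865.4

MPC = (2935.8 − 849.6)/(3978 − 501) = 2086.2/3477 = 0.6
a = 849.6 − 0.6(501) = 849.6 − 300.6 = 549
C = 549 + 0.6(3536) = 2670.6
S = 3536 − 2670.6 = 865.4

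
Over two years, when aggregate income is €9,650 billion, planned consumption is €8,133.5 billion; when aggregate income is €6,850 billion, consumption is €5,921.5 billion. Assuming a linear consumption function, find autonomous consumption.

a = 510

MPC = ΔC/ΔY = (8133.5 − 5921.5)/(9650 − 6850) = 2212/2800 = 0.79
a = C − MPC·Y = 5921.5 − 0.79(6850) = 5921.5 − 5411.5 = 510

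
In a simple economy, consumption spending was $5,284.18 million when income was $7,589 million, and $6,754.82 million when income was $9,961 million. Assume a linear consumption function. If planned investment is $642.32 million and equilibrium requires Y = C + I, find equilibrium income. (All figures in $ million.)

Y = 3214

MPC = (6754.82 − 5284.18)/(9961 − 7589) = 1470.64/2372 = 0.62
a = 5284.18 − 0.62(7589) = 579
Equilibrium: Y = 579 + 0.62Y + 642.32
0.38Y = 1221.32, so Y = 1221.32/0.38 = 3214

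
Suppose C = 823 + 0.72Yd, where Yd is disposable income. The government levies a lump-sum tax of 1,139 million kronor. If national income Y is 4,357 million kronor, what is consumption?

Yd = Y − T = 4357 − 1139 = 3218
C = 823 + 0.72(3218) = 823 + 2316.96 = 3139.96

C = 3139.96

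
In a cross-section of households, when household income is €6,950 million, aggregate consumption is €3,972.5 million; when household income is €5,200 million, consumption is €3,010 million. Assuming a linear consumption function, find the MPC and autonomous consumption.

MPC = ΔC/ΔY = (3972.5 − 3010)/(6950 − 5200) = 962.5/1750 = 0.55
a = C − MPC·Y = 3010 − 0.55(5200) = 3010 − 2860 = 150

MPC = 0.55; a = 150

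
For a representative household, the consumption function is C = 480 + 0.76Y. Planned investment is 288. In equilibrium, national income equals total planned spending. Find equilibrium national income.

Y = 3200

Y = C + I = 480 + 0.76Y + 288
Y − 0.76Y = 768
0.24Y = 768, so Y = 768/0.24 = 3200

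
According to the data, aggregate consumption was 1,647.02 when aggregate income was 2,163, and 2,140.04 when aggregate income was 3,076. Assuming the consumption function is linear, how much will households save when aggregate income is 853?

S = -86.62

MPC = (2140.04 − 1647.02)/(3076 − 2163) = 493.02/913 = 0.54
a = 1647.02 − 0.54(2163) = 1647.02 − 1168.02 = 479
C = 479 + 0.54(853) = 939.62
S = 853 − 939.62 = -86.62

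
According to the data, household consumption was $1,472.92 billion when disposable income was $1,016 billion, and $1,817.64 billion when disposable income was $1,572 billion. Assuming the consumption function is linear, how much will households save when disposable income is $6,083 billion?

MPC = (1817.64 − 1472.92)/(1572 − 1016) = 344.72/556 = 0.62
a = 1472.92 − 0.62(1016) = 1472.92 − 629.92 = 843
C = 843 + 0.62(6083) = 4614.46
S = 6083 − 4614.46 = 1468.54

S = 1468.54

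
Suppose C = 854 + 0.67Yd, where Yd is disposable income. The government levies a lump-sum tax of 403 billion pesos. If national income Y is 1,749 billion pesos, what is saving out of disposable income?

S = -409.82

Yd = Y − T = 1749 − 403 = 1346
C = 854 + 0.67(1346) = 854 + 901.82 = 1755.82
S = Yd − C = 1346 − 1755.82 = -409.82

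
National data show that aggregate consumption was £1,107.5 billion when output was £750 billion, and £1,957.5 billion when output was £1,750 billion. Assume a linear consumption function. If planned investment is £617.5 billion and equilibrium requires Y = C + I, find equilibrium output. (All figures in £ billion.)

MPC = (1957.5 − 1107.5)/(1750 − 750) = 850/1000 = 0.85
a = 1107.5 − 0.85(750) = 470
Equilibrium: Y = 470 + 0.85Y + 617.5
0.15Y = 1087.5, so Y = 1087.5/0.15 = 7250

Y = 7250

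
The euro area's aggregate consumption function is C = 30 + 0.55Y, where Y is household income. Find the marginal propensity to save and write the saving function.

MPS = 1 − MPC = 1 − 0.55 = 0.45
S = Y − C = -30 + 0.45Y

MPS = 0.45; S = -30 + 0.45Y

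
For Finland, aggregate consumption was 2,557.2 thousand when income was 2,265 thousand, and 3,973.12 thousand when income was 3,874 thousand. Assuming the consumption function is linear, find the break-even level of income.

Y = 4700

MPC = (3973.12 − 2557.2)/(3874 − 2265) = 1415.92/1609 = 0.88
a = 2557.2 − 0.88(2265) = 2557.2 − 1993.2 = 564
Break-even: Y = a/(1−MPC) = 564/0.12 = 4700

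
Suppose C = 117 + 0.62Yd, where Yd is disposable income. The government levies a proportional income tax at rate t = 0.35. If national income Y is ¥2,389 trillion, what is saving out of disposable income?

S = 473.083

Yd = (1 − 0.35)(2389) = 0.65(2389) = 1552.85
C = 117 + 0.62(1552.85) = 117 + 962.767 = 1079.767
S = Yd − C = 1552.85 − 1079.767 = 473.083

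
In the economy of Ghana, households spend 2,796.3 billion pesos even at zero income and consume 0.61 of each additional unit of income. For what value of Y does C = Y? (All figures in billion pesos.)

At break-even, C = Y: 2796.3 + 0.61Y = Y
0.39Y = 2796.3, so Y = 2796.3/0.39 = 7170

Y = 7170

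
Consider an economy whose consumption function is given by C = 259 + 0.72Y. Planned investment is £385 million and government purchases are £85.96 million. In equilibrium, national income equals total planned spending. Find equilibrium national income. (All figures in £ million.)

Y = 2607

Y = C + I + G = 259 + 0.72Y + 385 + 85.96
Y − 0.72Y = 729.96
0.28Y = 729.96, so Y = 729.96/0.28 = 2607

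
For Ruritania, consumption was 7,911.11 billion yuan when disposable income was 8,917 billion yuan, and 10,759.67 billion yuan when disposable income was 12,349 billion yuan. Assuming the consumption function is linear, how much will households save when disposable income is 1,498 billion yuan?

S = -255.34

MPC = (10759.67 − 7911.11)/(12349 − 8917) = 2848.56/3432 = 0.83
a = 7911.11 − 0.83(8917) = 7911.11 − 7401.11 = 510
C = 510 + 0.83(1498) = 1753.34
S = 1498 − 1753.34 = -255.34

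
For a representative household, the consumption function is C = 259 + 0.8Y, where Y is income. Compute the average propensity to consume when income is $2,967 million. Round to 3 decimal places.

C = 259 + 0.8(2967) = 2632.6
APC = C/Y = 2632.6/2967 = 0.887

APC = 0.887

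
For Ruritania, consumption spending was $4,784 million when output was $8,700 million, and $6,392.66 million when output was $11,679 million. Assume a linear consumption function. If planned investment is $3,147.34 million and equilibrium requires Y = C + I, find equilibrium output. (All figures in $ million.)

MPC = (6392.66 − 4784)/(11679 − 8700) = 1608.66/2979 = 0.54
a = 4784 − 0.54(8700) = 86
Equilibrium: Y = 86 + 0.54Y + 3147.34
0.46Y = 3233.34, so Y = 3233.34/0.46 = 7029

Y = 7029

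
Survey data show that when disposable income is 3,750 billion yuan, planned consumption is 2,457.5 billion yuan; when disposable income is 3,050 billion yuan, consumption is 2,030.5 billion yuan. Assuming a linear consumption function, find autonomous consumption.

a = 170

MPC = ΔC/ΔY = (2457.5 − 2030.5)/(3750 − 3050) = 427/700 = 0.61
a = C − MPC·Y = 2030.5 − 0.61(3050) = 2030.5 − 1860.5 = 170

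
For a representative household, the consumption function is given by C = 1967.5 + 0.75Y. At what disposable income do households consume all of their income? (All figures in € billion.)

Y = 7870

At break-even, C = Y: 1967.5 + 0.75Y = Y
0.25Y = 1967.5, so Y = 1967.5/0.25 = 7870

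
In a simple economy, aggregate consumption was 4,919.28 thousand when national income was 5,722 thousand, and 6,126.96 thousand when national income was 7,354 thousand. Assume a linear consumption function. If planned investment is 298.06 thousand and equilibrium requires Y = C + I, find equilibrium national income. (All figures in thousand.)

MPC = (6126.96 − 4919.28)/(7354 − 5722) = 1207.68/1632 = 0.74
a = 4919.28 − 0.74(5722) = 685
Equilibrium: Y = 685 + 0.74Y + 298.06
0.26Y = 983.06, so Y = 983.06/0.26 = 3781

Y = 3781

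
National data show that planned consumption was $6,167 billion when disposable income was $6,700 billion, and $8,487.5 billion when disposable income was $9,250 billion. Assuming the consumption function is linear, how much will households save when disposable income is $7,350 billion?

MPC = (8487.5 − 6167)/(9250 − 6700) = 2320.5/2550 = 0.91
a = 6167 − 0.91(6700) = 6167 − 6097 = 70
C = 70 + 0.91(7350) = 6758.5
S = 7350 − 6758.5 = 591.5

S = 591.5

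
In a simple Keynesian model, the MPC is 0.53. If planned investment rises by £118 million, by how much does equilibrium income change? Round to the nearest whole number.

ΔY ≈ 251

The multiplier is 1/(1 − MPC) = 1/0.47.
ΔY = 118/0.47 = 251.06 ≈ 251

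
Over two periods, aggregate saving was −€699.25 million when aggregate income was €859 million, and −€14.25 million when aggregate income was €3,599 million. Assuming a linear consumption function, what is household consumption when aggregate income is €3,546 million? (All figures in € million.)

C = 3573.5

MPS = ΔS/ΔY = (-14.25 − (-699.25))/(3599 − 859) = 685/2740 = 0.25
MPC = 1 − MPS = 0.75
Autonomous saving = -699.25 − 0.25(859) = -914, so a = 914
C = 914 + 0.75(3546) = 914 + 2659.5 = 3573.5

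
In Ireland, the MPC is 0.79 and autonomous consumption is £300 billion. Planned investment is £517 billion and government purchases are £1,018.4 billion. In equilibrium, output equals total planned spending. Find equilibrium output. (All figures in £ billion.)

Y = 8740

Y = C + I + G = 300 + 0.79Y + 517 + 1018.4
Y − 0.79Y = 1835.4
0.21Y = 1835.4, so Y = 1835.4/0.21 = 8740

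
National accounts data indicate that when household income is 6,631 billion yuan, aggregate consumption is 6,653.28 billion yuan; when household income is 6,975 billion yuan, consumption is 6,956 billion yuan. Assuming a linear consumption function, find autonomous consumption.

MPC = ΔC/ΔY = (6956 − 6653.28)/(6975 − 6631) = 302.72/344 = 0.88
a = C − MPC·Y = 6653.28 − 0.88(6631) = 6653.28 − 5835.28 = 818

a = 818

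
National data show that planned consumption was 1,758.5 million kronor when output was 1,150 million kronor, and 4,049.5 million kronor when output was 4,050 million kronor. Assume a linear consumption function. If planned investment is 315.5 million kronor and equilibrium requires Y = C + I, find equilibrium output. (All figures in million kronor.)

Y = 5550

MPC = (4049.5 − 1758.5)/(4050 − 1150) = 2291/2900 = 0.79
a = 1758.5 − 0.79(1150) = 850
Equilibrium: Y = 850 + 0.79Y + 315.5
0.21Y = 1165.5, so Y = 1165.5/0.21 = 5550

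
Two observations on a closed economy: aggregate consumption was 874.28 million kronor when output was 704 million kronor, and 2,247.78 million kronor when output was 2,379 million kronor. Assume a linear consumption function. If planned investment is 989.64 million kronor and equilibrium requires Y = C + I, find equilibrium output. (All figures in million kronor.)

MPC = (2247.78 − 874.28)/(2379 − 704) = 1373.5/1675 = 0.82
a = 874.28 − 0.82(704) = 297
Equilibrium: Y = 297 + 0.82Y + 989.64
0.18Y = 1286.64, so Y = 1286.64/0.18 = 7148

Y = 7148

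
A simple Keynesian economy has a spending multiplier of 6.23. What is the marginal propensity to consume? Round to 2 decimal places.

k = 1/(1 − MPC), so 1 − MPC = 1/k = 1/6.23 = 0.1605
MPC = 1 − 0.1605 = 0.84

MPC = 0.84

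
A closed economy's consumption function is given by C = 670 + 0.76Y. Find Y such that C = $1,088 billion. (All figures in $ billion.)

Y = 550

670 + 0.76Y = 1088
0.76Y = 418, so Y = 418/0.76 = 550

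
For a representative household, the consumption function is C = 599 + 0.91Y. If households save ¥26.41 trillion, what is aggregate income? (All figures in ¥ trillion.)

S = Y − C = -599 + 0.09Y
-599 + 0.09Y = 26.41, so 0.09Y = 625.41 and Y = 6949

Y = 6949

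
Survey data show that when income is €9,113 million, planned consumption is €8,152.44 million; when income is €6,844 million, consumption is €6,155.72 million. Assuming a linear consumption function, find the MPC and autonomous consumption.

MPC = ΔC/ΔY = (8152.44 − 6155.72)/(9113 − 6844) = 1996.72/2269 = 0.88
a = C − MPC·Y = 6155.72 − 0.88(6844) = 6155.72 − 6022.72 = 133

MPC = 0.88; a = 133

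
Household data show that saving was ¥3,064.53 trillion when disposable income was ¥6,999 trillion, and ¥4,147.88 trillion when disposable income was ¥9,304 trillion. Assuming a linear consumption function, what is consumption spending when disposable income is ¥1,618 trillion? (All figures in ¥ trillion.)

MPS = ΔS/ΔY = (4147.88 − 3064.53)/(9304 − 6999) = 1083.35/2305 = 0.47
MPC = 1 − MPS = 0.53
Autonomous saving = 3064.53 − 0.47(6999) = -225, so a = 225
C = 225 + 0.53(1618) = 225 + 857.54 = 1082.54

C = 1082.54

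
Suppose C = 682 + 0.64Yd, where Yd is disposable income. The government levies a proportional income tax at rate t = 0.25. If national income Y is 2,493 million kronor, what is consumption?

Yd = (1 − 0.25)(2493) = 0.75(2493) = 1869.75
C = 682 + 0.64(1869.75) = 682 + 1196.64 = 1878.64

C = 1878.64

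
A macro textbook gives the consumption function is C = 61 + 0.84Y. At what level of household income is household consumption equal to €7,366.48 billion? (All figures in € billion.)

61 + 0.84Y = 7366.48
0.84Y = 7305.48, so Y = 7305.48/0.84 = 8697

Y = 8697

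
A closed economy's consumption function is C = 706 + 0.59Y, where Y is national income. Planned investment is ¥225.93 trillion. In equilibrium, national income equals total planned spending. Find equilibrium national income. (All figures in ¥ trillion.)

Y = C + I = 706 + 0.59Y + 225.93
Y − 0.59Y = 931.93
0.41Y = 931.93, so Y = 931.93/0.41 = 2273

Y = 2273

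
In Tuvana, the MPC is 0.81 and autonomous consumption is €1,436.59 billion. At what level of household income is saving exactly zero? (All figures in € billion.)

At break-even, C = Y: 1436.59 + 0.81Y = Y
0.19Y = 1436.59, so Y = 1436.59/0.19 = 7561

Y = 7561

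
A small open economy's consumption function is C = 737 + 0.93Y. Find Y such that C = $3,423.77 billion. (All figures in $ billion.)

Y = 2889

737 + 0.93Y = 3423.77
0.93Y = 2686.77, so Y = 2686.77/0.93 = 2889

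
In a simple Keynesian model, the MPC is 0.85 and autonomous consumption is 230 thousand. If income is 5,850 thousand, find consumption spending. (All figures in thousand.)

C = 5202.5

C = 230 + 0.85(5850) = 230 + 4972.5 = 5202.5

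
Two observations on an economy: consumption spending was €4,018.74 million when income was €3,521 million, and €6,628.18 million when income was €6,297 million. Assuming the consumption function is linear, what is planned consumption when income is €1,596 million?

MPC = (6628.18 − 4018.74)/(6297 − 3521) = 2609.44/2776 = 0.94
a = 4018.74 − 0.94(3521) = 4018.74 − 3309.74 = 709
C = 709 + 0.94(1596) = 709 + 1500.24 = 2209.24

C = 2209.24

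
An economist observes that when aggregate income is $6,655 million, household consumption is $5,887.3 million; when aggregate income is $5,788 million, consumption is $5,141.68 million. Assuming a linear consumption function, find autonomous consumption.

MPC = ΔC/ΔY = (5887.3 − 5141.68)/(6655 − 5788) = 745.62/867 = 0.86
a = C − MPC·Y = 5141.68 − 0.86(5788) = 5141.68 − 4977.68 = 164

a = 164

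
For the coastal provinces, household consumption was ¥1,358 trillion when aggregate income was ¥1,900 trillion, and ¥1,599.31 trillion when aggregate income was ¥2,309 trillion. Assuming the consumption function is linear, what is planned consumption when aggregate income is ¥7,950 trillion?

MPC = (1599.31 − 1358)/(2309 − 1900) = 241.31/409 = 0.59
a = 1358 − 0.59(1900) = 1358 − 1121 = 237
C = 237 + 0.59(7950) = 237 + 4690.5 = 4927.5

C = 4927.5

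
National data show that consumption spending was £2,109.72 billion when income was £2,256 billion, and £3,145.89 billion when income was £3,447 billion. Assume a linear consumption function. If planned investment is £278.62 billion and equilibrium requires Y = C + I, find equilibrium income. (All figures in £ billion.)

MPC = (3145.89 − 2109.72)/(3447 − 2256) = 1036.17/1191 = 0.87
a = 2109.72 − 0.87(2256) = 147
Equilibrium: Y = 147 + 0.87Y + 278.62
0.13Y = 425.62, so Y = 425.62/0.13 = 3274

Y = 3274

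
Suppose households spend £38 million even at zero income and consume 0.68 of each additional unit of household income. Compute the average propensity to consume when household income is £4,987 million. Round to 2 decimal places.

APC = 0.69

C = 38 + 0.68(4987) = 3429.16
APC = C/Y = 3429.16/4987 = 0.69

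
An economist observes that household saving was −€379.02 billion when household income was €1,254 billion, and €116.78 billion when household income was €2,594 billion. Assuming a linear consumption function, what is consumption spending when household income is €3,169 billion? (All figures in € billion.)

C = 2839.47

MPS = ΔS/ΔY = (116.78 − (-379.02))/(2594 − 1254) = 495.8/1340 = 0.37
MPC = 1 − MPS = 0.63
Autonomous saving = -379.02 − 0.37(1254) = -843, so a = 843
C = 843 + 0.63(3169) = 843 + 1996.47 = 2839.47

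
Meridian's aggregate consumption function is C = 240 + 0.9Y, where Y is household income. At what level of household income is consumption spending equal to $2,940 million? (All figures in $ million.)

240 + 0.9Y = 2940
0.9Y = 2700, so Y = 2700/0.9 = 3000

Y = 3000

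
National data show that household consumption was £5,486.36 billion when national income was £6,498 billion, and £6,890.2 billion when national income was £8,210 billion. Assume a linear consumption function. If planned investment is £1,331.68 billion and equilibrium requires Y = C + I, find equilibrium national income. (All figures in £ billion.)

Y = 8276

MPC = (6890.2 − 5486.36)/(8210 − 6498) = 1403.84/1712 = 0.82
a = 5486.36 − 0.82(6498) = 158
Equilibrium: Y = 158 + 0.82Y + 1331.68
0.18Y = 1489.68, so Y = 1489.68/0.18 = 8276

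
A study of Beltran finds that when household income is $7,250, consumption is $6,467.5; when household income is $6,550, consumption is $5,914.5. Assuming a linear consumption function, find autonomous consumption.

a = 740

MPC = ΔC/ΔY = (6467.5 − 5914.5)/(7250 − 6550) = 553/700 = 0.79
a = C − MPC·Y = 5914.5 − 0.79(6550) = 5914.5 − 5174.5 = 740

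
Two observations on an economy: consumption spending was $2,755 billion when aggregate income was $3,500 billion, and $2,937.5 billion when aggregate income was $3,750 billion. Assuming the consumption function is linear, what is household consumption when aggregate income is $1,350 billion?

C = 1185.5

MPC = (2937.5 − 2755)/(3750 − 3500) = 182.5/250 = 0.73
a = 2755 − 0.73(3500) = 2755 − 2555 = 200
C = 200 + 0.73(1350) = 200 + 985.5 = 1185.5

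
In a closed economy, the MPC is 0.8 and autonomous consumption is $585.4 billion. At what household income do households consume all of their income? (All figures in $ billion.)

At break-even, C = Y: 585.4 + 0.8Y = Y
0.2Y = 585.4, so Y = 585.4/0.2 = 2927

Y = 2927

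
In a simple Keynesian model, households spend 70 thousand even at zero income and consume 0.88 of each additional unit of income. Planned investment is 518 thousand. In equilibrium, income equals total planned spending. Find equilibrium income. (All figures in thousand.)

Y = 4900

Y = C + I = 70 + 0.88Y + 518
Y − 0.88Y = 588
0.12Y = 588, so Y = 588/0.12 = 4900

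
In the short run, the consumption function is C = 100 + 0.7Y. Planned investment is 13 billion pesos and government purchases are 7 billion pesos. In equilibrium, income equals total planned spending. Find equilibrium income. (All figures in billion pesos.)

Y = 400

Y = C + I + G = 100 + 0.7Y + 13 + 7
Y − 0.7Y = 120
0.3Y = 120, so Y = 120/0.3 = 400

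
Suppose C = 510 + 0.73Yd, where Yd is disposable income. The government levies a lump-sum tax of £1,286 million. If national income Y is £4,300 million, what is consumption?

C = 2710.22

Yd = Y − T = 4300 − 1286 = 3014
C = 510 + 0.73(3014) = 510 + 2200.22 = 2710.22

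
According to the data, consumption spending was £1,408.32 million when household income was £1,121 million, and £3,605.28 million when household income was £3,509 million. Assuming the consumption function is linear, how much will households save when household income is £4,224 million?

S = -39.08

MPC = (3605.28 − 1408.32)/(3509 − 1121) = 2196.96/2388 = 0.92
a = 1408.32 − 0.92(1121) = 1408.32 − 1031.32 = 377
C = 377 + 0.92(4224) = 4263.08
S = 4224 − 4263.08 = -39.08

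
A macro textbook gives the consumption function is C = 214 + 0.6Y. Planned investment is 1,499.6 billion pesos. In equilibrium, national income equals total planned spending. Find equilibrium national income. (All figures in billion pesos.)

Y = 4284

Y = C + I = 214 + 0.6Y + 1499.6
Y − 0.6Y = 1713.6
0.4Y = 1713.6, so Y = 1713.6/0.4 = 4284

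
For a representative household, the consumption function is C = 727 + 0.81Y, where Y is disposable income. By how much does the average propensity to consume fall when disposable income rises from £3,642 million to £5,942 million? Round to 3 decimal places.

ΔAPC = 0.077

At Y = 3642: C = 727 + 0.81(3642) = 3677.02, APC = 3677.02/3642 = 1.0096
At Y = 5942: C = 5540.02, APC = 5540.02/5942 = 0.9323
Fall in APC = 1.0096 − 0.9323 = 0.0773 ≈ 0.077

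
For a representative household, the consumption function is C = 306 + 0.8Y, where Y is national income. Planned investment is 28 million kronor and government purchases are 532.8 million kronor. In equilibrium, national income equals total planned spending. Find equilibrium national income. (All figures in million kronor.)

Y = 4334

Y = C + I + G = 306 + 0.8Y + 28 + 532.8
Y − 0.8Y = 866.8
0.2Y = 866.8, so Y = 866.8/0.2 = 4334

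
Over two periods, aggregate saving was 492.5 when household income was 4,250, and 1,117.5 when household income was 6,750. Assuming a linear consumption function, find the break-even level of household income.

Y = 2280

MPS = ΔS/ΔY = (1117.5 − 492.5)/(6750 − 4250) = 625/2500 = 0.25
MPC = 1 − MPS = 0.75
From S(4250) = 492.5: −a + 0.25(4250) = 492.5, so a = 1062.5 − 492.5 = 570
Break-even (S = 0): Y = a/MPS = 570/0.25 = 2280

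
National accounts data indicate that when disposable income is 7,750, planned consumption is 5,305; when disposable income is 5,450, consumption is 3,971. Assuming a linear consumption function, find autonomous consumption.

MPC = ΔC/ΔY = (5305 − 3971)/(7750 − 5450) = 1334/2300 = 0.58
a = C − MPC·Y = 3971 − 0.58(5450) = 3971 − 3161 = 810

a = 810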